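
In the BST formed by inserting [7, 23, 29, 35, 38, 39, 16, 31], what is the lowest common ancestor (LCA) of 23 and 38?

Tree insertion order: [7, 23, 29, 35, 38, 39, 16, 31]
Tree (level-order array): [7, None, 23, 16, 29, None, None, None, 35, 31, 38, None, None, None, 39]
In a BST, the LCA of p=23, q=38 is the first node v on the
root-to-leaf path with p <= v <= q (go left if both < v, right if both > v).
Walk from root:
  at 7: both 23 and 38 > 7, go right
  at 23: 23 <= 23 <= 38, this is the LCA
LCA = 23


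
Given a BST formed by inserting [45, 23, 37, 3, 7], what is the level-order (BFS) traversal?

Tree insertion order: [45, 23, 37, 3, 7]
Tree (level-order array): [45, 23, None, 3, 37, None, 7]
BFS from the root, enqueuing left then right child of each popped node:
  queue [45] -> pop 45, enqueue [23], visited so far: [45]
  queue [23] -> pop 23, enqueue [3, 37], visited so far: [45, 23]
  queue [3, 37] -> pop 3, enqueue [7], visited so far: [45, 23, 3]
  queue [37, 7] -> pop 37, enqueue [none], visited so far: [45, 23, 3, 37]
  queue [7] -> pop 7, enqueue [none], visited so far: [45, 23, 3, 37, 7]
Result: [45, 23, 3, 37, 7]


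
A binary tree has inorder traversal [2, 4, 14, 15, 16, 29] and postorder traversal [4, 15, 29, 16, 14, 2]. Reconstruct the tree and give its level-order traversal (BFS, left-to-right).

Inorder:   [2, 4, 14, 15, 16, 29]
Postorder: [4, 15, 29, 16, 14, 2]
Algorithm: postorder visits root last, so walk postorder right-to-left;
each value is the root of the current inorder slice — split it at that
value, recurse on the right subtree first, then the left.
Recursive splits:
  root=2; inorder splits into left=[], right=[4, 14, 15, 16, 29]
  root=14; inorder splits into left=[4], right=[15, 16, 29]
  root=16; inorder splits into left=[15], right=[29]
  root=29; inorder splits into left=[], right=[]
  root=15; inorder splits into left=[], right=[]
  root=4; inorder splits into left=[], right=[]
Reconstructed level-order: [2, 14, 4, 16, 15, 29]


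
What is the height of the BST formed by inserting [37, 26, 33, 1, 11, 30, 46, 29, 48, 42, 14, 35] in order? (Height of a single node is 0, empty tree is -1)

Insertion order: [37, 26, 33, 1, 11, 30, 46, 29, 48, 42, 14, 35]
Tree (level-order array): [37, 26, 46, 1, 33, 42, 48, None, 11, 30, 35, None, None, None, None, None, 14, 29]
Compute height bottom-up (empty subtree = -1):
  height(14) = 1 + max(-1, -1) = 0
  height(11) = 1 + max(-1, 0) = 1
  height(1) = 1 + max(-1, 1) = 2
  height(29) = 1 + max(-1, -1) = 0
  height(30) = 1 + max(0, -1) = 1
  height(35) = 1 + max(-1, -1) = 0
  height(33) = 1 + max(1, 0) = 2
  height(26) = 1 + max(2, 2) = 3
  height(42) = 1 + max(-1, -1) = 0
  height(48) = 1 + max(-1, -1) = 0
  height(46) = 1 + max(0, 0) = 1
  height(37) = 1 + max(3, 1) = 4
Height = 4


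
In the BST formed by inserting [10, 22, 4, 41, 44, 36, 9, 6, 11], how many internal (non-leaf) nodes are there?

Tree built from: [10, 22, 4, 41, 44, 36, 9, 6, 11]
Tree (level-order array): [10, 4, 22, None, 9, 11, 41, 6, None, None, None, 36, 44]
Rule: An internal node has at least one child.
Per-node child counts:
  node 10: 2 child(ren)
  node 4: 1 child(ren)
  node 9: 1 child(ren)
  node 6: 0 child(ren)
  node 22: 2 child(ren)
  node 11: 0 child(ren)
  node 41: 2 child(ren)
  node 36: 0 child(ren)
  node 44: 0 child(ren)
Matching nodes: [10, 4, 9, 22, 41]
Count of internal (non-leaf) nodes: 5


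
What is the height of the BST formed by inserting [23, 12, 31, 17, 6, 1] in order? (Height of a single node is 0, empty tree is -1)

Insertion order: [23, 12, 31, 17, 6, 1]
Tree (level-order array): [23, 12, 31, 6, 17, None, None, 1]
Compute height bottom-up (empty subtree = -1):
  height(1) = 1 + max(-1, -1) = 0
  height(6) = 1 + max(0, -1) = 1
  height(17) = 1 + max(-1, -1) = 0
  height(12) = 1 + max(1, 0) = 2
  height(31) = 1 + max(-1, -1) = 0
  height(23) = 1 + max(2, 0) = 3
Height = 3


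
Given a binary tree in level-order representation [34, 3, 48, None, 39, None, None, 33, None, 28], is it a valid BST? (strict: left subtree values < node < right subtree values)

Level-order array: [34, 3, 48, None, 39, None, None, 33, None, 28]
Validate using subtree bounds (lo, hi): at each node, require lo < value < hi,
then recurse left with hi=value and right with lo=value.
Preorder trace (stopping at first violation):
  at node 34 with bounds (-inf, +inf): OK
  at node 3 with bounds (-inf, 34): OK
  at node 39 with bounds (3, 34): VIOLATION
Node 39 violates its bound: not (3 < 39 < 34).
Result: Not a valid BST


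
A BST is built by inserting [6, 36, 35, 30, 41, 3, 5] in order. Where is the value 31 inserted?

Starting tree (level order): [6, 3, 36, None, 5, 35, 41, None, None, 30]
Insertion path: 6 -> 36 -> 35 -> 30
Result: insert 31 as right child of 30
Final tree (level order): [6, 3, 36, None, 5, 35, 41, None, None, 30, None, None, None, None, 31]


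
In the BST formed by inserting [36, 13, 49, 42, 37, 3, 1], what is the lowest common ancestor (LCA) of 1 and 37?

Tree insertion order: [36, 13, 49, 42, 37, 3, 1]
Tree (level-order array): [36, 13, 49, 3, None, 42, None, 1, None, 37]
In a BST, the LCA of p=1, q=37 is the first node v on the
root-to-leaf path with p <= v <= q (go left if both < v, right if both > v).
Walk from root:
  at 36: 1 <= 36 <= 37, this is the LCA
LCA = 36


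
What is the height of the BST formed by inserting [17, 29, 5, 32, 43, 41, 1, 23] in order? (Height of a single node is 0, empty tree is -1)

Insertion order: [17, 29, 5, 32, 43, 41, 1, 23]
Tree (level-order array): [17, 5, 29, 1, None, 23, 32, None, None, None, None, None, 43, 41]
Compute height bottom-up (empty subtree = -1):
  height(1) = 1 + max(-1, -1) = 0
  height(5) = 1 + max(0, -1) = 1
  height(23) = 1 + max(-1, -1) = 0
  height(41) = 1 + max(-1, -1) = 0
  height(43) = 1 + max(0, -1) = 1
  height(32) = 1 + max(-1, 1) = 2
  height(29) = 1 + max(0, 2) = 3
  height(17) = 1 + max(1, 3) = 4
Height = 4


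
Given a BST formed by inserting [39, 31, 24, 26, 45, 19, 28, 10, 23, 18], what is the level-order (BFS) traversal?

Tree insertion order: [39, 31, 24, 26, 45, 19, 28, 10, 23, 18]
Tree (level-order array): [39, 31, 45, 24, None, None, None, 19, 26, 10, 23, None, 28, None, 18]
BFS from the root, enqueuing left then right child of each popped node:
  queue [39] -> pop 39, enqueue [31, 45], visited so far: [39]
  queue [31, 45] -> pop 31, enqueue [24], visited so far: [39, 31]
  queue [45, 24] -> pop 45, enqueue [none], visited so far: [39, 31, 45]
  queue [24] -> pop 24, enqueue [19, 26], visited so far: [39, 31, 45, 24]
  queue [19, 26] -> pop 19, enqueue [10, 23], visited so far: [39, 31, 45, 24, 19]
  queue [26, 10, 23] -> pop 26, enqueue [28], visited so far: [39, 31, 45, 24, 19, 26]
  queue [10, 23, 28] -> pop 10, enqueue [18], visited so far: [39, 31, 45, 24, 19, 26, 10]
  queue [23, 28, 18] -> pop 23, enqueue [none], visited so far: [39, 31, 45, 24, 19, 26, 10, 23]
  queue [28, 18] -> pop 28, enqueue [none], visited so far: [39, 31, 45, 24, 19, 26, 10, 23, 28]
  queue [18] -> pop 18, enqueue [none], visited so far: [39, 31, 45, 24, 19, 26, 10, 23, 28, 18]
Result: [39, 31, 45, 24, 19, 26, 10, 23, 28, 18]


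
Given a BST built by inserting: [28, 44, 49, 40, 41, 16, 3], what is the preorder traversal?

Tree insertion order: [28, 44, 49, 40, 41, 16, 3]
Tree (level-order array): [28, 16, 44, 3, None, 40, 49, None, None, None, 41]
Preorder traversal: [28, 16, 3, 44, 40, 41, 49]


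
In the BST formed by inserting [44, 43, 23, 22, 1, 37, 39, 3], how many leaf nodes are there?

Tree built from: [44, 43, 23, 22, 1, 37, 39, 3]
Tree (level-order array): [44, 43, None, 23, None, 22, 37, 1, None, None, 39, None, 3]
Rule: A leaf has 0 children.
Per-node child counts:
  node 44: 1 child(ren)
  node 43: 1 child(ren)
  node 23: 2 child(ren)
  node 22: 1 child(ren)
  node 1: 1 child(ren)
  node 3: 0 child(ren)
  node 37: 1 child(ren)
  node 39: 0 child(ren)
Matching nodes: [3, 39]
Count of leaf nodes: 2


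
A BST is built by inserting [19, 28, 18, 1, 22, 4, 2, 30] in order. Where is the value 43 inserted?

Starting tree (level order): [19, 18, 28, 1, None, 22, 30, None, 4, None, None, None, None, 2]
Insertion path: 19 -> 28 -> 30
Result: insert 43 as right child of 30
Final tree (level order): [19, 18, 28, 1, None, 22, 30, None, 4, None, None, None, 43, 2]


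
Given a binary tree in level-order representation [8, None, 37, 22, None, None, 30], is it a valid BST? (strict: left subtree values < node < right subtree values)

Level-order array: [8, None, 37, 22, None, None, 30]
Validate using subtree bounds (lo, hi): at each node, require lo < value < hi,
then recurse left with hi=value and right with lo=value.
Preorder trace (stopping at first violation):
  at node 8 with bounds (-inf, +inf): OK
  at node 37 with bounds (8, +inf): OK
  at node 22 with bounds (8, 37): OK
  at node 30 with bounds (22, 37): OK
No violation found at any node.
Result: Valid BST


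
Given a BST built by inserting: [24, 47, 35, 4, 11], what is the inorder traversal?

Tree insertion order: [24, 47, 35, 4, 11]
Tree (level-order array): [24, 4, 47, None, 11, 35]
Inorder traversal: [4, 11, 24, 35, 47]


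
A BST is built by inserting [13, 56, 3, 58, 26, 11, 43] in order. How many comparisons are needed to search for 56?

Search path for 56: 13 -> 56
Found: True
Comparisons: 2


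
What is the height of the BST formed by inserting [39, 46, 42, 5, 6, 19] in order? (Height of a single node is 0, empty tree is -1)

Insertion order: [39, 46, 42, 5, 6, 19]
Tree (level-order array): [39, 5, 46, None, 6, 42, None, None, 19]
Compute height bottom-up (empty subtree = -1):
  height(19) = 1 + max(-1, -1) = 0
  height(6) = 1 + max(-1, 0) = 1
  height(5) = 1 + max(-1, 1) = 2
  height(42) = 1 + max(-1, -1) = 0
  height(46) = 1 + max(0, -1) = 1
  height(39) = 1 + max(2, 1) = 3
Height = 3


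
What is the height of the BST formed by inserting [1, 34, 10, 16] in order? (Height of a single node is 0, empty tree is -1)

Insertion order: [1, 34, 10, 16]
Tree (level-order array): [1, None, 34, 10, None, None, 16]
Compute height bottom-up (empty subtree = -1):
  height(16) = 1 + max(-1, -1) = 0
  height(10) = 1 + max(-1, 0) = 1
  height(34) = 1 + max(1, -1) = 2
  height(1) = 1 + max(-1, 2) = 3
Height = 3


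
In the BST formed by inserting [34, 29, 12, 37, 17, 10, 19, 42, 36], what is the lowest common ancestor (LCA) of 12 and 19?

Tree insertion order: [34, 29, 12, 37, 17, 10, 19, 42, 36]
Tree (level-order array): [34, 29, 37, 12, None, 36, 42, 10, 17, None, None, None, None, None, None, None, 19]
In a BST, the LCA of p=12, q=19 is the first node v on the
root-to-leaf path with p <= v <= q (go left if both < v, right if both > v).
Walk from root:
  at 34: both 12 and 19 < 34, go left
  at 29: both 12 and 19 < 29, go left
  at 12: 12 <= 12 <= 19, this is the LCA
LCA = 12


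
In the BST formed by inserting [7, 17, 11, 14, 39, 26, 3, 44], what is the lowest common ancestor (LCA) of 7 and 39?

Tree insertion order: [7, 17, 11, 14, 39, 26, 3, 44]
Tree (level-order array): [7, 3, 17, None, None, 11, 39, None, 14, 26, 44]
In a BST, the LCA of p=7, q=39 is the first node v on the
root-to-leaf path with p <= v <= q (go left if both < v, right if both > v).
Walk from root:
  at 7: 7 <= 7 <= 39, this is the LCA
LCA = 7


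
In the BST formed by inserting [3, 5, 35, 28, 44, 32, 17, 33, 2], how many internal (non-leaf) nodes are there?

Tree built from: [3, 5, 35, 28, 44, 32, 17, 33, 2]
Tree (level-order array): [3, 2, 5, None, None, None, 35, 28, 44, 17, 32, None, None, None, None, None, 33]
Rule: An internal node has at least one child.
Per-node child counts:
  node 3: 2 child(ren)
  node 2: 0 child(ren)
  node 5: 1 child(ren)
  node 35: 2 child(ren)
  node 28: 2 child(ren)
  node 17: 0 child(ren)
  node 32: 1 child(ren)
  node 33: 0 child(ren)
  node 44: 0 child(ren)
Matching nodes: [3, 5, 35, 28, 32]
Count of internal (non-leaf) nodes: 5


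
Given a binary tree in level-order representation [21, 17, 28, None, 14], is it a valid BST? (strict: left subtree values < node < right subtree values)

Level-order array: [21, 17, 28, None, 14]
Validate using subtree bounds (lo, hi): at each node, require lo < value < hi,
then recurse left with hi=value and right with lo=value.
Preorder trace (stopping at first violation):
  at node 21 with bounds (-inf, +inf): OK
  at node 17 with bounds (-inf, 21): OK
  at node 14 with bounds (17, 21): VIOLATION
Node 14 violates its bound: not (17 < 14 < 21).
Result: Not a valid BST


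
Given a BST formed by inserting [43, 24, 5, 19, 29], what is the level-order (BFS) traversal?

Tree insertion order: [43, 24, 5, 19, 29]
Tree (level-order array): [43, 24, None, 5, 29, None, 19]
BFS from the root, enqueuing left then right child of each popped node:
  queue [43] -> pop 43, enqueue [24], visited so far: [43]
  queue [24] -> pop 24, enqueue [5, 29], visited so far: [43, 24]
  queue [5, 29] -> pop 5, enqueue [19], visited so far: [43, 24, 5]
  queue [29, 19] -> pop 29, enqueue [none], visited so far: [43, 24, 5, 29]
  queue [19] -> pop 19, enqueue [none], visited so far: [43, 24, 5, 29, 19]
Result: [43, 24, 5, 29, 19]


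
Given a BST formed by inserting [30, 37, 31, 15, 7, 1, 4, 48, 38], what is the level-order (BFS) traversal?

Tree insertion order: [30, 37, 31, 15, 7, 1, 4, 48, 38]
Tree (level-order array): [30, 15, 37, 7, None, 31, 48, 1, None, None, None, 38, None, None, 4]
BFS from the root, enqueuing left then right child of each popped node:
  queue [30] -> pop 30, enqueue [15, 37], visited so far: [30]
  queue [15, 37] -> pop 15, enqueue [7], visited so far: [30, 15]
  queue [37, 7] -> pop 37, enqueue [31, 48], visited so far: [30, 15, 37]
  queue [7, 31, 48] -> pop 7, enqueue [1], visited so far: [30, 15, 37, 7]
  queue [31, 48, 1] -> pop 31, enqueue [none], visited so far: [30, 15, 37, 7, 31]
  queue [48, 1] -> pop 48, enqueue [38], visited so far: [30, 15, 37, 7, 31, 48]
  queue [1, 38] -> pop 1, enqueue [4], visited so far: [30, 15, 37, 7, 31, 48, 1]
  queue [38, 4] -> pop 38, enqueue [none], visited so far: [30, 15, 37, 7, 31, 48, 1, 38]
  queue [4] -> pop 4, enqueue [none], visited so far: [30, 15, 37, 7, 31, 48, 1, 38, 4]
Result: [30, 15, 37, 7, 31, 48, 1, 38, 4]


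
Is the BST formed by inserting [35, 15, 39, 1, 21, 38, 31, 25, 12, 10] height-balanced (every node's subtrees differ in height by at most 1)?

Tree (level-order array): [35, 15, 39, 1, 21, 38, None, None, 12, None, 31, None, None, 10, None, 25]
Definition: a tree is height-balanced if, at every node, |h(left) - h(right)| <= 1 (empty subtree has height -1).
Bottom-up per-node check:
  node 10: h_left=-1, h_right=-1, diff=0 [OK], height=0
  node 12: h_left=0, h_right=-1, diff=1 [OK], height=1
  node 1: h_left=-1, h_right=1, diff=2 [FAIL (|-1-1|=2 > 1)], height=2
  node 25: h_left=-1, h_right=-1, diff=0 [OK], height=0
  node 31: h_left=0, h_right=-1, diff=1 [OK], height=1
  node 21: h_left=-1, h_right=1, diff=2 [FAIL (|-1-1|=2 > 1)], height=2
  node 15: h_left=2, h_right=2, diff=0 [OK], height=3
  node 38: h_left=-1, h_right=-1, diff=0 [OK], height=0
  node 39: h_left=0, h_right=-1, diff=1 [OK], height=1
  node 35: h_left=3, h_right=1, diff=2 [FAIL (|3-1|=2 > 1)], height=4
Node 1 violates the condition: |-1 - 1| = 2 > 1.
Result: Not balanced


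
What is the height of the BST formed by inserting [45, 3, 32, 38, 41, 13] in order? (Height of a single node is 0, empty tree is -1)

Insertion order: [45, 3, 32, 38, 41, 13]
Tree (level-order array): [45, 3, None, None, 32, 13, 38, None, None, None, 41]
Compute height bottom-up (empty subtree = -1):
  height(13) = 1 + max(-1, -1) = 0
  height(41) = 1 + max(-1, -1) = 0
  height(38) = 1 + max(-1, 0) = 1
  height(32) = 1 + max(0, 1) = 2
  height(3) = 1 + max(-1, 2) = 3
  height(45) = 1 + max(3, -1) = 4
Height = 4


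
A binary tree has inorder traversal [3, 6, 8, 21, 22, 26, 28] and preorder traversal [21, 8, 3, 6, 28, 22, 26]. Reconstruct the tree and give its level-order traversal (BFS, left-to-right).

Inorder:  [3, 6, 8, 21, 22, 26, 28]
Preorder: [21, 8, 3, 6, 28, 22, 26]
Algorithm: preorder visits root first, so consume preorder in order;
for each root, split the current inorder slice at that value into
left-subtree inorder and right-subtree inorder, then recurse.
Recursive splits:
  root=21; inorder splits into left=[3, 6, 8], right=[22, 26, 28]
  root=8; inorder splits into left=[3, 6], right=[]
  root=3; inorder splits into left=[], right=[6]
  root=6; inorder splits into left=[], right=[]
  root=28; inorder splits into left=[22, 26], right=[]
  root=22; inorder splits into left=[], right=[26]
  root=26; inorder splits into left=[], right=[]
Reconstructed level-order: [21, 8, 28, 3, 22, 6, 26]


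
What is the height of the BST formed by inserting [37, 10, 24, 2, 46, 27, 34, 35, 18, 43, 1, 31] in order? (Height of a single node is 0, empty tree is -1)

Insertion order: [37, 10, 24, 2, 46, 27, 34, 35, 18, 43, 1, 31]
Tree (level-order array): [37, 10, 46, 2, 24, 43, None, 1, None, 18, 27, None, None, None, None, None, None, None, 34, 31, 35]
Compute height bottom-up (empty subtree = -1):
  height(1) = 1 + max(-1, -1) = 0
  height(2) = 1 + max(0, -1) = 1
  height(18) = 1 + max(-1, -1) = 0
  height(31) = 1 + max(-1, -1) = 0
  height(35) = 1 + max(-1, -1) = 0
  height(34) = 1 + max(0, 0) = 1
  height(27) = 1 + max(-1, 1) = 2
  height(24) = 1 + max(0, 2) = 3
  height(10) = 1 + max(1, 3) = 4
  height(43) = 1 + max(-1, -1) = 0
  height(46) = 1 + max(0, -1) = 1
  height(37) = 1 + max(4, 1) = 5
Height = 5


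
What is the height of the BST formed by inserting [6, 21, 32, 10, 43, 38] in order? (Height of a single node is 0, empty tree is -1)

Insertion order: [6, 21, 32, 10, 43, 38]
Tree (level-order array): [6, None, 21, 10, 32, None, None, None, 43, 38]
Compute height bottom-up (empty subtree = -1):
  height(10) = 1 + max(-1, -1) = 0
  height(38) = 1 + max(-1, -1) = 0
  height(43) = 1 + max(0, -1) = 1
  height(32) = 1 + max(-1, 1) = 2
  height(21) = 1 + max(0, 2) = 3
  height(6) = 1 + max(-1, 3) = 4
Height = 4


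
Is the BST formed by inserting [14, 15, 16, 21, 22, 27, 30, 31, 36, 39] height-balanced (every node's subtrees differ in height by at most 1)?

Tree (level-order array): [14, None, 15, None, 16, None, 21, None, 22, None, 27, None, 30, None, 31, None, 36, None, 39]
Definition: a tree is height-balanced if, at every node, |h(left) - h(right)| <= 1 (empty subtree has height -1).
Bottom-up per-node check:
  node 39: h_left=-1, h_right=-1, diff=0 [OK], height=0
  node 36: h_left=-1, h_right=0, diff=1 [OK], height=1
  node 31: h_left=-1, h_right=1, diff=2 [FAIL (|-1-1|=2 > 1)], height=2
  node 30: h_left=-1, h_right=2, diff=3 [FAIL (|-1-2|=3 > 1)], height=3
  node 27: h_left=-1, h_right=3, diff=4 [FAIL (|-1-3|=4 > 1)], height=4
  node 22: h_left=-1, h_right=4, diff=5 [FAIL (|-1-4|=5 > 1)], height=5
  node 21: h_left=-1, h_right=5, diff=6 [FAIL (|-1-5|=6 > 1)], height=6
  node 16: h_left=-1, h_right=6, diff=7 [FAIL (|-1-6|=7 > 1)], height=7
  node 15: h_left=-1, h_right=7, diff=8 [FAIL (|-1-7|=8 > 1)], height=8
  node 14: h_left=-1, h_right=8, diff=9 [FAIL (|-1-8|=9 > 1)], height=9
Node 31 violates the condition: |-1 - 1| = 2 > 1.
Result: Not balanced


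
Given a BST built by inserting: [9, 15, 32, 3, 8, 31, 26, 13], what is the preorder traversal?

Tree insertion order: [9, 15, 32, 3, 8, 31, 26, 13]
Tree (level-order array): [9, 3, 15, None, 8, 13, 32, None, None, None, None, 31, None, 26]
Preorder traversal: [9, 3, 8, 15, 13, 32, 31, 26]


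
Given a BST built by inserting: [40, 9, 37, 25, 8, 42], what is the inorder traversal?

Tree insertion order: [40, 9, 37, 25, 8, 42]
Tree (level-order array): [40, 9, 42, 8, 37, None, None, None, None, 25]
Inorder traversal: [8, 9, 25, 37, 40, 42]


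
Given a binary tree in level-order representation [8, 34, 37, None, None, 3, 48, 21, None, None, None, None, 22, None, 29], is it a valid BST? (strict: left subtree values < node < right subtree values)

Level-order array: [8, 34, 37, None, None, 3, 48, 21, None, None, None, None, 22, None, 29]
Validate using subtree bounds (lo, hi): at each node, require lo < value < hi,
then recurse left with hi=value and right with lo=value.
Preorder trace (stopping at first violation):
  at node 8 with bounds (-inf, +inf): OK
  at node 34 with bounds (-inf, 8): VIOLATION
Node 34 violates its bound: not (-inf < 34 < 8).
Result: Not a valid BST


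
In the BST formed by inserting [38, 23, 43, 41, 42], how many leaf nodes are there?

Tree built from: [38, 23, 43, 41, 42]
Tree (level-order array): [38, 23, 43, None, None, 41, None, None, 42]
Rule: A leaf has 0 children.
Per-node child counts:
  node 38: 2 child(ren)
  node 23: 0 child(ren)
  node 43: 1 child(ren)
  node 41: 1 child(ren)
  node 42: 0 child(ren)
Matching nodes: [23, 42]
Count of leaf nodes: 2


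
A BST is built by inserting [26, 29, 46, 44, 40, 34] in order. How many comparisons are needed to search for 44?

Search path for 44: 26 -> 29 -> 46 -> 44
Found: True
Comparisons: 4


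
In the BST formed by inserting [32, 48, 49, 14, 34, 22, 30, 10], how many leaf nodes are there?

Tree built from: [32, 48, 49, 14, 34, 22, 30, 10]
Tree (level-order array): [32, 14, 48, 10, 22, 34, 49, None, None, None, 30]
Rule: A leaf has 0 children.
Per-node child counts:
  node 32: 2 child(ren)
  node 14: 2 child(ren)
  node 10: 0 child(ren)
  node 22: 1 child(ren)
  node 30: 0 child(ren)
  node 48: 2 child(ren)
  node 34: 0 child(ren)
  node 49: 0 child(ren)
Matching nodes: [10, 30, 34, 49]
Count of leaf nodes: 4


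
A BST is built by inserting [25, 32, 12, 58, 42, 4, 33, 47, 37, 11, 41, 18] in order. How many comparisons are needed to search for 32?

Search path for 32: 25 -> 32
Found: True
Comparisons: 2


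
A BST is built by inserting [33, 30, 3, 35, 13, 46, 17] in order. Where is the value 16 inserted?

Starting tree (level order): [33, 30, 35, 3, None, None, 46, None, 13, None, None, None, 17]
Insertion path: 33 -> 30 -> 3 -> 13 -> 17
Result: insert 16 as left child of 17
Final tree (level order): [33, 30, 35, 3, None, None, 46, None, 13, None, None, None, 17, 16]


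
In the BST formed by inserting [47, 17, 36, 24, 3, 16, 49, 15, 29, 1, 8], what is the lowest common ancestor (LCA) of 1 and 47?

Tree insertion order: [47, 17, 36, 24, 3, 16, 49, 15, 29, 1, 8]
Tree (level-order array): [47, 17, 49, 3, 36, None, None, 1, 16, 24, None, None, None, 15, None, None, 29, 8]
In a BST, the LCA of p=1, q=47 is the first node v on the
root-to-leaf path with p <= v <= q (go left if both < v, right if both > v).
Walk from root:
  at 47: 1 <= 47 <= 47, this is the LCA
LCA = 47


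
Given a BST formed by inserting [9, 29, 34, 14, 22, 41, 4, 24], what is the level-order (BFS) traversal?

Tree insertion order: [9, 29, 34, 14, 22, 41, 4, 24]
Tree (level-order array): [9, 4, 29, None, None, 14, 34, None, 22, None, 41, None, 24]
BFS from the root, enqueuing left then right child of each popped node:
  queue [9] -> pop 9, enqueue [4, 29], visited so far: [9]
  queue [4, 29] -> pop 4, enqueue [none], visited so far: [9, 4]
  queue [29] -> pop 29, enqueue [14, 34], visited so far: [9, 4, 29]
  queue [14, 34] -> pop 14, enqueue [22], visited so far: [9, 4, 29, 14]
  queue [34, 22] -> pop 34, enqueue [41], visited so far: [9, 4, 29, 14, 34]
  queue [22, 41] -> pop 22, enqueue [24], visited so far: [9, 4, 29, 14, 34, 22]
  queue [41, 24] -> pop 41, enqueue [none], visited so far: [9, 4, 29, 14, 34, 22, 41]
  queue [24] -> pop 24, enqueue [none], visited so far: [9, 4, 29, 14, 34, 22, 41, 24]
Result: [9, 4, 29, 14, 34, 22, 41, 24]


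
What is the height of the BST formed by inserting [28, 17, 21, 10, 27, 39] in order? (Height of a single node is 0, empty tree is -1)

Insertion order: [28, 17, 21, 10, 27, 39]
Tree (level-order array): [28, 17, 39, 10, 21, None, None, None, None, None, 27]
Compute height bottom-up (empty subtree = -1):
  height(10) = 1 + max(-1, -1) = 0
  height(27) = 1 + max(-1, -1) = 0
  height(21) = 1 + max(-1, 0) = 1
  height(17) = 1 + max(0, 1) = 2
  height(39) = 1 + max(-1, -1) = 0
  height(28) = 1 + max(2, 0) = 3
Height = 3


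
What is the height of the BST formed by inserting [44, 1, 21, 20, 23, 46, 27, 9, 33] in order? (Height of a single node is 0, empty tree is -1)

Insertion order: [44, 1, 21, 20, 23, 46, 27, 9, 33]
Tree (level-order array): [44, 1, 46, None, 21, None, None, 20, 23, 9, None, None, 27, None, None, None, 33]
Compute height bottom-up (empty subtree = -1):
  height(9) = 1 + max(-1, -1) = 0
  height(20) = 1 + max(0, -1) = 1
  height(33) = 1 + max(-1, -1) = 0
  height(27) = 1 + max(-1, 0) = 1
  height(23) = 1 + max(-1, 1) = 2
  height(21) = 1 + max(1, 2) = 3
  height(1) = 1 + max(-1, 3) = 4
  height(46) = 1 + max(-1, -1) = 0
  height(44) = 1 + max(4, 0) = 5
Height = 5


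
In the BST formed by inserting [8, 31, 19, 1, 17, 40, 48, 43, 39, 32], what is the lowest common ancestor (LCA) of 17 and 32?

Tree insertion order: [8, 31, 19, 1, 17, 40, 48, 43, 39, 32]
Tree (level-order array): [8, 1, 31, None, None, 19, 40, 17, None, 39, 48, None, None, 32, None, 43]
In a BST, the LCA of p=17, q=32 is the first node v on the
root-to-leaf path with p <= v <= q (go left if both < v, right if both > v).
Walk from root:
  at 8: both 17 and 32 > 8, go right
  at 31: 17 <= 31 <= 32, this is the LCA
LCA = 31


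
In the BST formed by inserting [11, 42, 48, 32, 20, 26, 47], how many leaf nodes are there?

Tree built from: [11, 42, 48, 32, 20, 26, 47]
Tree (level-order array): [11, None, 42, 32, 48, 20, None, 47, None, None, 26]
Rule: A leaf has 0 children.
Per-node child counts:
  node 11: 1 child(ren)
  node 42: 2 child(ren)
  node 32: 1 child(ren)
  node 20: 1 child(ren)
  node 26: 0 child(ren)
  node 48: 1 child(ren)
  node 47: 0 child(ren)
Matching nodes: [26, 47]
Count of leaf nodes: 2


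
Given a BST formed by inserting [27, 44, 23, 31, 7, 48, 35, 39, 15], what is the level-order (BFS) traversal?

Tree insertion order: [27, 44, 23, 31, 7, 48, 35, 39, 15]
Tree (level-order array): [27, 23, 44, 7, None, 31, 48, None, 15, None, 35, None, None, None, None, None, 39]
BFS from the root, enqueuing left then right child of each popped node:
  queue [27] -> pop 27, enqueue [23, 44], visited so far: [27]
  queue [23, 44] -> pop 23, enqueue [7], visited so far: [27, 23]
  queue [44, 7] -> pop 44, enqueue [31, 48], visited so far: [27, 23, 44]
  queue [7, 31, 48] -> pop 7, enqueue [15], visited so far: [27, 23, 44, 7]
  queue [31, 48, 15] -> pop 31, enqueue [35], visited so far: [27, 23, 44, 7, 31]
  queue [48, 15, 35] -> pop 48, enqueue [none], visited so far: [27, 23, 44, 7, 31, 48]
  queue [15, 35] -> pop 15, enqueue [none], visited so far: [27, 23, 44, 7, 31, 48, 15]
  queue [35] -> pop 35, enqueue [39], visited so far: [27, 23, 44, 7, 31, 48, 15, 35]
  queue [39] -> pop 39, enqueue [none], visited so far: [27, 23, 44, 7, 31, 48, 15, 35, 39]
Result: [27, 23, 44, 7, 31, 48, 15, 35, 39]


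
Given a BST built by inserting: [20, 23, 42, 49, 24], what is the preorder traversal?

Tree insertion order: [20, 23, 42, 49, 24]
Tree (level-order array): [20, None, 23, None, 42, 24, 49]
Preorder traversal: [20, 23, 42, 24, 49]


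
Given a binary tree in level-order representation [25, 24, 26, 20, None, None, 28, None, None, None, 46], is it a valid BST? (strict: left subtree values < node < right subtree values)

Level-order array: [25, 24, 26, 20, None, None, 28, None, None, None, 46]
Validate using subtree bounds (lo, hi): at each node, require lo < value < hi,
then recurse left with hi=value and right with lo=value.
Preorder trace (stopping at first violation):
  at node 25 with bounds (-inf, +inf): OK
  at node 24 with bounds (-inf, 25): OK
  at node 20 with bounds (-inf, 24): OK
  at node 26 with bounds (25, +inf): OK
  at node 28 with bounds (26, +inf): OK
  at node 46 with bounds (28, +inf): OK
No violation found at any node.
Result: Valid BST


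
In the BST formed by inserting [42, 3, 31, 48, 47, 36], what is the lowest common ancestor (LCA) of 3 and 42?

Tree insertion order: [42, 3, 31, 48, 47, 36]
Tree (level-order array): [42, 3, 48, None, 31, 47, None, None, 36]
In a BST, the LCA of p=3, q=42 is the first node v on the
root-to-leaf path with p <= v <= q (go left if both < v, right if both > v).
Walk from root:
  at 42: 3 <= 42 <= 42, this is the LCA
LCA = 42


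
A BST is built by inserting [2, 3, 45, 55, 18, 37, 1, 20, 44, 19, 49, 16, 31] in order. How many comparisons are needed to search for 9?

Search path for 9: 2 -> 3 -> 45 -> 18 -> 16
Found: False
Comparisons: 5


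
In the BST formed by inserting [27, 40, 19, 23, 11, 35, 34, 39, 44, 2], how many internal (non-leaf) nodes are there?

Tree built from: [27, 40, 19, 23, 11, 35, 34, 39, 44, 2]
Tree (level-order array): [27, 19, 40, 11, 23, 35, 44, 2, None, None, None, 34, 39]
Rule: An internal node has at least one child.
Per-node child counts:
  node 27: 2 child(ren)
  node 19: 2 child(ren)
  node 11: 1 child(ren)
  node 2: 0 child(ren)
  node 23: 0 child(ren)
  node 40: 2 child(ren)
  node 35: 2 child(ren)
  node 34: 0 child(ren)
  node 39: 0 child(ren)
  node 44: 0 child(ren)
Matching nodes: [27, 19, 11, 40, 35]
Count of internal (non-leaf) nodes: 5


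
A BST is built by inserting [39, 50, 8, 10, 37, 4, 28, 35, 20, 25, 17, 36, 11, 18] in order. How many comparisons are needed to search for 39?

Search path for 39: 39
Found: True
Comparisons: 1


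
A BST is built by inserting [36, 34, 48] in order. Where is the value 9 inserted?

Starting tree (level order): [36, 34, 48]
Insertion path: 36 -> 34
Result: insert 9 as left child of 34
Final tree (level order): [36, 34, 48, 9]


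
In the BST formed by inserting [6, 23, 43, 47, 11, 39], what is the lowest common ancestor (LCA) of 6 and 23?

Tree insertion order: [6, 23, 43, 47, 11, 39]
Tree (level-order array): [6, None, 23, 11, 43, None, None, 39, 47]
In a BST, the LCA of p=6, q=23 is the first node v on the
root-to-leaf path with p <= v <= q (go left if both < v, right if both > v).
Walk from root:
  at 6: 6 <= 6 <= 23, this is the LCA
LCA = 6


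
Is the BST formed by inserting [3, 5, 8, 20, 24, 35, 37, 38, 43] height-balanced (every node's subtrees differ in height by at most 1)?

Tree (level-order array): [3, None, 5, None, 8, None, 20, None, 24, None, 35, None, 37, None, 38, None, 43]
Definition: a tree is height-balanced if, at every node, |h(left) - h(right)| <= 1 (empty subtree has height -1).
Bottom-up per-node check:
  node 43: h_left=-1, h_right=-1, diff=0 [OK], height=0
  node 38: h_left=-1, h_right=0, diff=1 [OK], height=1
  node 37: h_left=-1, h_right=1, diff=2 [FAIL (|-1-1|=2 > 1)], height=2
  node 35: h_left=-1, h_right=2, diff=3 [FAIL (|-1-2|=3 > 1)], height=3
  node 24: h_left=-1, h_right=3, diff=4 [FAIL (|-1-3|=4 > 1)], height=4
  node 20: h_left=-1, h_right=4, diff=5 [FAIL (|-1-4|=5 > 1)], height=5
  node 8: h_left=-1, h_right=5, diff=6 [FAIL (|-1-5|=6 > 1)], height=6
  node 5: h_left=-1, h_right=6, diff=7 [FAIL (|-1-6|=7 > 1)], height=7
  node 3: h_left=-1, h_right=7, diff=8 [FAIL (|-1-7|=8 > 1)], height=8
Node 37 violates the condition: |-1 - 1| = 2 > 1.
Result: Not balanced


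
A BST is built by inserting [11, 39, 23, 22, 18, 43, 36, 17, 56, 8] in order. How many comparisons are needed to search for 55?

Search path for 55: 11 -> 39 -> 43 -> 56
Found: False
Comparisons: 4


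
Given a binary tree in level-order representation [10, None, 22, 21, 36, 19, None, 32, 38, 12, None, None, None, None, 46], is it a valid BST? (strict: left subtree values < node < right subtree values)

Level-order array: [10, None, 22, 21, 36, 19, None, 32, 38, 12, None, None, None, None, 46]
Validate using subtree bounds (lo, hi): at each node, require lo < value < hi,
then recurse left with hi=value and right with lo=value.
Preorder trace (stopping at first violation):
  at node 10 with bounds (-inf, +inf): OK
  at node 22 with bounds (10, +inf): OK
  at node 21 with bounds (10, 22): OK
  at node 19 with bounds (10, 21): OK
  at node 12 with bounds (10, 19): OK
  at node 36 with bounds (22, +inf): OK
  at node 32 with bounds (22, 36): OK
  at node 38 with bounds (36, +inf): OK
  at node 46 with bounds (38, +inf): OK
No violation found at any node.
Result: Valid BST


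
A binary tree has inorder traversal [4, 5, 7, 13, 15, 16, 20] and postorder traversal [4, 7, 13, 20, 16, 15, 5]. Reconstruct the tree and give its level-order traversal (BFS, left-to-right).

Inorder:   [4, 5, 7, 13, 15, 16, 20]
Postorder: [4, 7, 13, 20, 16, 15, 5]
Algorithm: postorder visits root last, so walk postorder right-to-left;
each value is the root of the current inorder slice — split it at that
value, recurse on the right subtree first, then the left.
Recursive splits:
  root=5; inorder splits into left=[4], right=[7, 13, 15, 16, 20]
  root=15; inorder splits into left=[7, 13], right=[16, 20]
  root=16; inorder splits into left=[], right=[20]
  root=20; inorder splits into left=[], right=[]
  root=13; inorder splits into left=[7], right=[]
  root=7; inorder splits into left=[], right=[]
  root=4; inorder splits into left=[], right=[]
Reconstructed level-order: [5, 4, 15, 13, 16, 7, 20]


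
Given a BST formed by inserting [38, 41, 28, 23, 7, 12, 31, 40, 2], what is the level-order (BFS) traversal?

Tree insertion order: [38, 41, 28, 23, 7, 12, 31, 40, 2]
Tree (level-order array): [38, 28, 41, 23, 31, 40, None, 7, None, None, None, None, None, 2, 12]
BFS from the root, enqueuing left then right child of each popped node:
  queue [38] -> pop 38, enqueue [28, 41], visited so far: [38]
  queue [28, 41] -> pop 28, enqueue [23, 31], visited so far: [38, 28]
  queue [41, 23, 31] -> pop 41, enqueue [40], visited so far: [38, 28, 41]
  queue [23, 31, 40] -> pop 23, enqueue [7], visited so far: [38, 28, 41, 23]
  queue [31, 40, 7] -> pop 31, enqueue [none], visited so far: [38, 28, 41, 23, 31]
  queue [40, 7] -> pop 40, enqueue [none], visited so far: [38, 28, 41, 23, 31, 40]
  queue [7] -> pop 7, enqueue [2, 12], visited so far: [38, 28, 41, 23, 31, 40, 7]
  queue [2, 12] -> pop 2, enqueue [none], visited so far: [38, 28, 41, 23, 31, 40, 7, 2]
  queue [12] -> pop 12, enqueue [none], visited so far: [38, 28, 41, 23, 31, 40, 7, 2, 12]
Result: [38, 28, 41, 23, 31, 40, 7, 2, 12]


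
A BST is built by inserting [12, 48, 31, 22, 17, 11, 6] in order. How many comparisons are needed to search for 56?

Search path for 56: 12 -> 48
Found: False
Comparisons: 2


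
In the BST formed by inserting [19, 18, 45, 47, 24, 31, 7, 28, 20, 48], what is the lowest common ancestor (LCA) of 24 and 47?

Tree insertion order: [19, 18, 45, 47, 24, 31, 7, 28, 20, 48]
Tree (level-order array): [19, 18, 45, 7, None, 24, 47, None, None, 20, 31, None, 48, None, None, 28]
In a BST, the LCA of p=24, q=47 is the first node v on the
root-to-leaf path with p <= v <= q (go left if both < v, right if both > v).
Walk from root:
  at 19: both 24 and 47 > 19, go right
  at 45: 24 <= 45 <= 47, this is the LCA
LCA = 45


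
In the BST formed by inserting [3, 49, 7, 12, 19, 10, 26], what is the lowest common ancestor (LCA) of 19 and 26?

Tree insertion order: [3, 49, 7, 12, 19, 10, 26]
Tree (level-order array): [3, None, 49, 7, None, None, 12, 10, 19, None, None, None, 26]
In a BST, the LCA of p=19, q=26 is the first node v on the
root-to-leaf path with p <= v <= q (go left if both < v, right if both > v).
Walk from root:
  at 3: both 19 and 26 > 3, go right
  at 49: both 19 and 26 < 49, go left
  at 7: both 19 and 26 > 7, go right
  at 12: both 19 and 26 > 12, go right
  at 19: 19 <= 19 <= 26, this is the LCA
LCA = 19


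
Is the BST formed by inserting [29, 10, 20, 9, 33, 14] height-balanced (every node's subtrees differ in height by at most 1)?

Tree (level-order array): [29, 10, 33, 9, 20, None, None, None, None, 14]
Definition: a tree is height-balanced if, at every node, |h(left) - h(right)| <= 1 (empty subtree has height -1).
Bottom-up per-node check:
  node 9: h_left=-1, h_right=-1, diff=0 [OK], height=0
  node 14: h_left=-1, h_right=-1, diff=0 [OK], height=0
  node 20: h_left=0, h_right=-1, diff=1 [OK], height=1
  node 10: h_left=0, h_right=1, diff=1 [OK], height=2
  node 33: h_left=-1, h_right=-1, diff=0 [OK], height=0
  node 29: h_left=2, h_right=0, diff=2 [FAIL (|2-0|=2 > 1)], height=3
Node 29 violates the condition: |2 - 0| = 2 > 1.
Result: Not balanced


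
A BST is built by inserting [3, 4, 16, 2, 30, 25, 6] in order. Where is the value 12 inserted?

Starting tree (level order): [3, 2, 4, None, None, None, 16, 6, 30, None, None, 25]
Insertion path: 3 -> 4 -> 16 -> 6
Result: insert 12 as right child of 6
Final tree (level order): [3, 2, 4, None, None, None, 16, 6, 30, None, 12, 25]


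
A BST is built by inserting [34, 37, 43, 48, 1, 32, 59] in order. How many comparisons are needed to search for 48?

Search path for 48: 34 -> 37 -> 43 -> 48
Found: True
Comparisons: 4


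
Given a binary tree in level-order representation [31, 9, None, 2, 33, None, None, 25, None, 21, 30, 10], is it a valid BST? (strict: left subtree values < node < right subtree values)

Level-order array: [31, 9, None, 2, 33, None, None, 25, None, 21, 30, 10]
Validate using subtree bounds (lo, hi): at each node, require lo < value < hi,
then recurse left with hi=value and right with lo=value.
Preorder trace (stopping at first violation):
  at node 31 with bounds (-inf, +inf): OK
  at node 9 with bounds (-inf, 31): OK
  at node 2 with bounds (-inf, 9): OK
  at node 33 with bounds (9, 31): VIOLATION
Node 33 violates its bound: not (9 < 33 < 31).
Result: Not a valid BST


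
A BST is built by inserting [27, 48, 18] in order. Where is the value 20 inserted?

Starting tree (level order): [27, 18, 48]
Insertion path: 27 -> 18
Result: insert 20 as right child of 18
Final tree (level order): [27, 18, 48, None, 20]


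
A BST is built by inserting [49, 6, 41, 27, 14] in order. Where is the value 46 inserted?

Starting tree (level order): [49, 6, None, None, 41, 27, None, 14]
Insertion path: 49 -> 6 -> 41
Result: insert 46 as right child of 41
Final tree (level order): [49, 6, None, None, 41, 27, 46, 14]


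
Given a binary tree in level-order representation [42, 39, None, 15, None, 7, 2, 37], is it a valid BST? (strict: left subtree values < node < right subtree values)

Level-order array: [42, 39, None, 15, None, 7, 2, 37]
Validate using subtree bounds (lo, hi): at each node, require lo < value < hi,
then recurse left with hi=value and right with lo=value.
Preorder trace (stopping at first violation):
  at node 42 with bounds (-inf, +inf): OK
  at node 39 with bounds (-inf, 42): OK
  at node 15 with bounds (-inf, 39): OK
  at node 7 with bounds (-inf, 15): OK
  at node 37 with bounds (-inf, 7): VIOLATION
Node 37 violates its bound: not (-inf < 37 < 7).
Result: Not a valid BST


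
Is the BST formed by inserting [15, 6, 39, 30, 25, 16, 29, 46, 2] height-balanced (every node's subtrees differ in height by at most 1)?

Tree (level-order array): [15, 6, 39, 2, None, 30, 46, None, None, 25, None, None, None, 16, 29]
Definition: a tree is height-balanced if, at every node, |h(left) - h(right)| <= 1 (empty subtree has height -1).
Bottom-up per-node check:
  node 2: h_left=-1, h_right=-1, diff=0 [OK], height=0
  node 6: h_left=0, h_right=-1, diff=1 [OK], height=1
  node 16: h_left=-1, h_right=-1, diff=0 [OK], height=0
  node 29: h_left=-1, h_right=-1, diff=0 [OK], height=0
  node 25: h_left=0, h_right=0, diff=0 [OK], height=1
  node 30: h_left=1, h_right=-1, diff=2 [FAIL (|1--1|=2 > 1)], height=2
  node 46: h_left=-1, h_right=-1, diff=0 [OK], height=0
  node 39: h_left=2, h_right=0, diff=2 [FAIL (|2-0|=2 > 1)], height=3
  node 15: h_left=1, h_right=3, diff=2 [FAIL (|1-3|=2 > 1)], height=4
Node 30 violates the condition: |1 - -1| = 2 > 1.
Result: Not balanced


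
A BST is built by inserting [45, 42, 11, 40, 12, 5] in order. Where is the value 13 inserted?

Starting tree (level order): [45, 42, None, 11, None, 5, 40, None, None, 12]
Insertion path: 45 -> 42 -> 11 -> 40 -> 12
Result: insert 13 as right child of 12
Final tree (level order): [45, 42, None, 11, None, 5, 40, None, None, 12, None, None, 13]
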